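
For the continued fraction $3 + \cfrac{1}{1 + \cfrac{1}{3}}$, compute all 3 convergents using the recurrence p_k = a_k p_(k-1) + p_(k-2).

Using the convergent recurrence p_i = a_i*p_{i-1} + p_{i-2}, q_i = a_i*q_{i-1} + q_{i-2} with p_{-2}=0, p_{-1}=1, q_{-2}=1, q_{-1}=0:
  i=0: a_0=3, p_0 = 3*1 + 0 = 3, q_0 = 3*0 + 1 = 1.
  i=1: a_1=1, p_1 = 1*3 + 1 = 4, q_1 = 1*1 + 0 = 1.
  i=2: a_2=3, p_2 = 3*4 + 3 = 15, q_2 = 3*1 + 1 = 4.

3/1, 4/1, 15/4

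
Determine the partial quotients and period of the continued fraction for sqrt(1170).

[34; (4, 1, 6, 1, 4, 68)]

Write x_i = (sqrt(1170) + m_i)/d_i with (m_0, d_0) = (0, 1). a_0 = floor(sqrt(1170)) = 34, since 34^2 = 1156 <= 1170 < 1225 = 35^2.
Iterate m_{i+1} = d_i*a_i - m_i, d_{i+1} = (1170 - m_{i+1}^2)/d_i, a_{i+1} = floor((a_0 + m_{i+1})/d_{i+1}):
  m_1 = 1*34 - 0 = 34, d_1 = (1170 - 34^2)/1 = 14/1 = 14, a_1 = floor((34 + 34)/14) = 4.
  m_2 = 14*4 - 34 = 22, d_2 = (1170 - 22^2)/14 = 686/14 = 49, a_2 = floor((34 + 22)/49) = 1.
  m_3 = 49*1 - 22 = 27, d_3 = (1170 - 27^2)/49 = 441/49 = 9, a_3 = floor((34 + 27)/9) = 6.
  m_4 = 9*6 - 27 = 27, d_4 = (1170 - 27^2)/9 = 441/9 = 49, a_4 = floor((34 + 27)/49) = 1.
  m_5 = 49*1 - 27 = 22, d_5 = (1170 - 22^2)/49 = 686/49 = 14, a_5 = floor((34 + 22)/14) = 4.
  m_6 = 14*4 - 22 = 34, d_6 = (1170 - 34^2)/14 = 14/14 = 1, a_6 = floor((34 + 34)/1) = 68.
  m_7 = 1*68 - 34 = 34, d_7 = (1170 - 34^2)/1 = 14/1 = 14: (m_7, d_7) = (m_1, d_1) = (34, 14), so from here the quotients repeat a_1, ..., a_6; the period length is 6.
Hence the expansion of sqrt(1170) is a_0 = 34 followed by the repeating block 4, 1, 6, 1, 4, 68 (period 6).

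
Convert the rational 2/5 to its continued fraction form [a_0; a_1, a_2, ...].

Run the Euclidean algorithm on 2 and 5; the successive quotients are the partial quotients a_0, a_1, ... (each step inverts the fractional part left over by the previous one):
  2 = 0*5 + 2, so a_0 = 0.
  5 = 2*2 + 1, so a_1 = 2.
  2 = 2*1 + 0, so a_2 = 2.
The remainder reaches 0 after 3 divisions, so the expansion has 3 partial quotients, read off in order.

[0; 2, 2]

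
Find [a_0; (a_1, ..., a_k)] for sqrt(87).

[9; (3, 18)]

Write x_i = (sqrt(87) + m_i)/d_i with (m_0, d_0) = (0, 1). a_0 = floor(sqrt(87)) = 9, since 9^2 = 81 <= 87 < 100 = 10^2.
Iterate m_{i+1} = d_i*a_i - m_i, d_{i+1} = (87 - m_{i+1}^2)/d_i, a_{i+1} = floor((a_0 + m_{i+1})/d_{i+1}):
  m_1 = 1*9 - 0 = 9, d_1 = (87 - 9^2)/1 = 6/1 = 6, a_1 = floor((9 + 9)/6) = 3.
  m_2 = 6*3 - 9 = 9, d_2 = (87 - 9^2)/6 = 6/6 = 1, a_2 = floor((9 + 9)/1) = 18.
  m_3 = 1*18 - 9 = 9, d_3 = (87 - 9^2)/1 = 6/1 = 6: (m_3, d_3) = (m_1, d_1) = (9, 6), so from here the quotients repeat a_1, a_2; the period length is 2.
Hence the expansion of sqrt(87) is a_0 = 9 followed by the repeating block 3, 18 (period 2).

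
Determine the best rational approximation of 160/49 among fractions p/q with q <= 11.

Expand x = 160/49 as a continued fraction with the Euclidean algorithm:
  160 = 3*49 + 13, so a_0 = 3.
  49 = 3*13 + 10, so a_1 = 3.
  13 = 1*10 + 3, so a_2 = 1.
  10 = 3*3 + 1, so a_3 = 3.
  3 = 3*1 + 0, so a_4 = 3.
so x = [3; 3, 1, 3, 3].
Convergents (p_i = a_i*p_{i-1} + p_{i-2}, q_i = a_i*q_{i-1} + q_{i-2} with p_{-2}=0, p_{-1}=1, q_{-2}=1, q_{-1}=0), until the denominator exceeds 11:
  i=0: a_0=3, p_0 = 3*1 + 0 = 3, q_0 = 3*0 + 1 = 1.
  i=1: a_1=3, p_1 = 3*3 + 1 = 10, q_1 = 3*1 + 0 = 3.
  i=2: a_2=1, p_2 = 1*10 + 3 = 13, q_2 = 1*3 + 1 = 4.
  i=3: a_3=3, p_3 = 3*13 + 10 = 49, q_3 = 3*4 + 3 = 15.
q_3 = 15 > 11, so the last convergent with denominator <= 11 is p_2/q_2 = 13/4.
The closest fraction with denominator <= 11 is either p_2/q_2 or the intermediate fraction (k*p_2 + p_1)/(k*q_2 + q_1) with the largest k >= 1 whose denominator stays <= 11; these approach x as k grows, and every other convergent or intermediate fraction in range is farther away.
Largest k: floor((11 - q_1)/q_2) = floor((11 - 3)/4) = 2.
That gives (2*13 + 10)/(2*4 + 3) = 36/11.
Compare the errors: |x - 13/4| = |160*4 - 13*49|/(49*4) = 3/196, and |x - 36/11| = |160*11 - 36*49|/(49*11) = 4/539.
Cross-multiplying, 4*196 = 784 < 1617 = 3*539, so 4/539 is smaller: the intermediate fraction 36/11 is closer to x than 13/4.

36/11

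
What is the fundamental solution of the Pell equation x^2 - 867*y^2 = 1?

First expand sqrt(867) as a continued fraction. With x_i = (sqrt(867) + m_i)/d_i and (m_0, d_0) = (0, 1): a_0 = floor(sqrt(867)) = 29, since 29^2 = 841 <= 867 < 900 = 30^2.
Iterate m_{i+1} = d_i*a_i - m_i, d_{i+1} = (867 - m_{i+1}^2)/d_i, a_{i+1} = floor((a_0 + m_{i+1})/d_{i+1}):
  m_1 = 1*29 - 0 = 29, d_1 = (867 - 29^2)/1 = 26/1 = 26, a_1 = floor((29 + 29)/26) = 2.
  m_2 = 26*2 - 29 = 23, d_2 = (867 - 23^2)/26 = 338/26 = 13, a_2 = floor((29 + 23)/13) = 4.
  m_3 = 13*4 - 23 = 29, d_3 = (867 - 29^2)/13 = 26/13 = 2, a_3 = floor((29 + 29)/2) = 29.
  m_4 = 2*29 - 29 = 29, d_4 = (867 - 29^2)/2 = 26/2 = 13, a_4 = floor((29 + 29)/13) = 4.
  m_5 = 13*4 - 29 = 23, d_5 = (867 - 23^2)/13 = 338/13 = 26, a_5 = floor((29 + 23)/26) = 2.
  m_6 = 26*2 - 23 = 29, d_6 = (867 - 29^2)/26 = 26/26 = 1, a_6 = floor((29 + 29)/1) = 58.
  m_7 = 1*58 - 29 = 29, d_7 = (867 - 29^2)/1 = 26/1 = 26: (m_7, d_7) = (m_1, d_1) = (29, 26), so from here the quotients repeat a_1, ..., a_6; the period length is 6.
So sqrt(867) = [29; (2, 4, 29, 4, 2, 58)] with period length k = 6.
k is even, so the fundamental solution of x^2 - 867y^2 = 1 is (p_{k-1}, q_{k-1}) = (p_5, q_5); compute convergents through index 5.
Convergents (p_i = a_i*p_{i-1} + p_{i-2}, q_i = a_i*q_{i-1} + q_{i-2} with p_{-2}=0, p_{-1}=1, q_{-2}=1, q_{-1}=0):
  i=0: a_0=29, p_0 = 29*1 + 0 = 29, q_0 = 29*0 + 1 = 1.
  i=1: a_1=2, p_1 = 2*29 + 1 = 59, q_1 = 2*1 + 0 = 2.
  i=2: a_2=4, p_2 = 4*59 + 29 = 265, q_2 = 4*2 + 1 = 9.
  i=3: a_3=29, p_3 = 29*265 + 59 = 7744, q_3 = 29*9 + 2 = 263.
  i=4: a_4=4, p_4 = 4*7744 + 265 = 31241, q_4 = 4*263 + 9 = 1061.
  i=5: a_5=2, p_5 = 2*31241 + 7744 = 70226, q_5 = 2*1061 + 263 = 2385.
Check: 70226^2 - 867*2385^2 = 4931691076 - 4931691075 = 1, so (x, y) = (70226, 2385) solves the equation, and by the theorem it is the least positive solution.

(x, y) = (70226, 2385)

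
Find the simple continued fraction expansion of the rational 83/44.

[1; 1, 7, 1, 4]

Run the Euclidean algorithm on 83 and 44; the successive quotients are the partial quotients a_0, a_1, ... (each step inverts the fractional part left over by the previous one):
  83 = 1*44 + 39, so a_0 = 1.
  44 = 1*39 + 5, so a_1 = 1.
  39 = 7*5 + 4, so a_2 = 7.
  5 = 1*4 + 1, so a_3 = 1.
  4 = 4*1 + 0, so a_4 = 4.
The remainder reaches 0 after 5 divisions, so the expansion has 5 partial quotients, read off in order.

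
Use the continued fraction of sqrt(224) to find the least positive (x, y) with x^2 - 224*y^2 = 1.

(x, y) = (15, 1)

First expand sqrt(224) as a continued fraction. With x_i = (sqrt(224) + m_i)/d_i and (m_0, d_0) = (0, 1): a_0 = floor(sqrt(224)) = 14, since 14^2 = 196 <= 224 < 225 = 15^2.
Iterate m_{i+1} = d_i*a_i - m_i, d_{i+1} = (224 - m_{i+1}^2)/d_i, a_{i+1} = floor((a_0 + m_{i+1})/d_{i+1}):
  m_1 = 1*14 - 0 = 14, d_1 = (224 - 14^2)/1 = 28/1 = 28, a_1 = floor((14 + 14)/28) = 1.
  m_2 = 28*1 - 14 = 14, d_2 = (224 - 14^2)/28 = 28/28 = 1, a_2 = floor((14 + 14)/1) = 28.
  m_3 = 1*28 - 14 = 14, d_3 = (224 - 14^2)/1 = 28/1 = 28: (m_3, d_3) = (m_1, d_1) = (14, 28), so from here the quotients repeat a_1, a_2; the period length is 2.
So sqrt(224) = [14; (1, 28)] with period length k = 2.
k is even, so the fundamental solution of x^2 - 224y^2 = 1 is (p_{k-1}, q_{k-1}) = (p_1, q_1); compute convergents through index 1.
Convergents (p_i = a_i*p_{i-1} + p_{i-2}, q_i = a_i*q_{i-1} + q_{i-2} with p_{-2}=0, p_{-1}=1, q_{-2}=1, q_{-1}=0):
  i=0: a_0=14, p_0 = 14*1 + 0 = 14, q_0 = 14*0 + 1 = 1.
  i=1: a_1=1, p_1 = 1*14 + 1 = 15, q_1 = 1*1 + 0 = 1.
Check: 15^2 - 224*1^2 = 225 - 224 = 1, so (x, y) = (15, 1) solves the equation, and by the theorem it is the least positive solution.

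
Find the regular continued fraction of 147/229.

Run the Euclidean algorithm on 147 and 229; the successive quotients are the partial quotients a_0, a_1, ... (each step inverts the fractional part left over by the previous one):
  147 = 0*229 + 147, so a_0 = 0.
  229 = 1*147 + 82, so a_1 = 1.
  147 = 1*82 + 65, so a_2 = 1.
  82 = 1*65 + 17, so a_3 = 1.
  65 = 3*17 + 14, so a_4 = 3.
  17 = 1*14 + 3, so a_5 = 1.
  14 = 4*3 + 2, so a_6 = 4.
  3 = 1*2 + 1, so a_7 = 1.
  2 = 2*1 + 0, so a_8 = 2.
The remainder reaches 0 after 9 divisions, so the expansion has 9 partial quotients, read off in order.

[0; 1, 1, 1, 3, 1, 4, 1, 2]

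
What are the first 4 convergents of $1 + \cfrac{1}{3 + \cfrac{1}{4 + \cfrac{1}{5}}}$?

1/1, 4/3, 17/13, 89/68

Using the convergent recurrence p_i = a_i*p_{i-1} + p_{i-2}, q_i = a_i*q_{i-1} + q_{i-2} with p_{-2}=0, p_{-1}=1, q_{-2}=1, q_{-1}=0:
  i=0: a_0=1, p_0 = 1*1 + 0 = 1, q_0 = 1*0 + 1 = 1.
  i=1: a_1=3, p_1 = 3*1 + 1 = 4, q_1 = 3*1 + 0 = 3.
  i=2: a_2=4, p_2 = 4*4 + 1 = 17, q_2 = 4*3 + 1 = 13.
  i=3: a_3=5, p_3 = 5*17 + 4 = 89, q_3 = 5*13 + 3 = 68.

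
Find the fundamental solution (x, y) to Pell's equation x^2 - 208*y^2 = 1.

First expand sqrt(208) as a continued fraction. With x_i = (sqrt(208) + m_i)/d_i and (m_0, d_0) = (0, 1): a_0 = floor(sqrt(208)) = 14, since 14^2 = 196 <= 208 < 225 = 15^2.
Iterate m_{i+1} = d_i*a_i - m_i, d_{i+1} = (208 - m_{i+1}^2)/d_i, a_{i+1} = floor((a_0 + m_{i+1})/d_{i+1}):
  m_1 = 1*14 - 0 = 14, d_1 = (208 - 14^2)/1 = 12/1 = 12, a_1 = floor((14 + 14)/12) = 2.
  m_2 = 12*2 - 14 = 10, d_2 = (208 - 10^2)/12 = 108/12 = 9, a_2 = floor((14 + 10)/9) = 2.
  m_3 = 9*2 - 10 = 8, d_3 = (208 - 8^2)/9 = 144/9 = 16, a_3 = floor((14 + 8)/16) = 1.
  m_4 = 16*1 - 8 = 8, d_4 = (208 - 8^2)/16 = 144/16 = 9, a_4 = floor((14 + 8)/9) = 2.
  m_5 = 9*2 - 8 = 10, d_5 = (208 - 10^2)/9 = 108/9 = 12, a_5 = floor((14 + 10)/12) = 2.
  m_6 = 12*2 - 10 = 14, d_6 = (208 - 14^2)/12 = 12/12 = 1, a_6 = floor((14 + 14)/1) = 28.
  m_7 = 1*28 - 14 = 14, d_7 = (208 - 14^2)/1 = 12/1 = 12: (m_7, d_7) = (m_1, d_1) = (14, 12), so from here the quotients repeat a_1, ..., a_6; the period length is 6.
So sqrt(208) = [14; (2, 2, 1, 2, 2, 28)] with period length k = 6.
k is even, so the fundamental solution of x^2 - 208y^2 = 1 is (p_{k-1}, q_{k-1}) = (p_5, q_5); compute convergents through index 5.
Convergents (p_i = a_i*p_{i-1} + p_{i-2}, q_i = a_i*q_{i-1} + q_{i-2} with p_{-2}=0, p_{-1}=1, q_{-2}=1, q_{-1}=0):
  i=0: a_0=14, p_0 = 14*1 + 0 = 14, q_0 = 14*0 + 1 = 1.
  i=1: a_1=2, p_1 = 2*14 + 1 = 29, q_1 = 2*1 + 0 = 2.
  i=2: a_2=2, p_2 = 2*29 + 14 = 72, q_2 = 2*2 + 1 = 5.
  i=3: a_3=1, p_3 = 1*72 + 29 = 101, q_3 = 1*5 + 2 = 7.
  i=4: a_4=2, p_4 = 2*101 + 72 = 274, q_4 = 2*7 + 5 = 19.
  i=5: a_5=2, p_5 = 2*274 + 101 = 649, q_5 = 2*19 + 7 = 45.
Check: 649^2 - 208*45^2 = 421201 - 421200 = 1, so (x, y) = (649, 45) solves the equation, and by the theorem it is the least positive solution.

(x, y) = (649, 45)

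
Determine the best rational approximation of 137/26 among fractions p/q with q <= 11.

Expand x = 137/26 as a continued fraction with the Euclidean algorithm:
  137 = 5*26 + 7, so a_0 = 5.
  26 = 3*7 + 5, so a_1 = 3.
  7 = 1*5 + 2, so a_2 = 1.
  5 = 2*2 + 1, so a_3 = 2.
  2 = 2*1 + 0, so a_4 = 2.
so x = [5; 3, 1, 2, 2].
Convergents (p_i = a_i*p_{i-1} + p_{i-2}, q_i = a_i*q_{i-1} + q_{i-2} with p_{-2}=0, p_{-1}=1, q_{-2}=1, q_{-1}=0), until the denominator exceeds 11:
  i=0: a_0=5, p_0 = 5*1 + 0 = 5, q_0 = 5*0 + 1 = 1.
  i=1: a_1=3, p_1 = 3*5 + 1 = 16, q_1 = 3*1 + 0 = 3.
  i=2: a_2=1, p_2 = 1*16 + 5 = 21, q_2 = 1*3 + 1 = 4.
  i=3: a_3=2, p_3 = 2*21 + 16 = 58, q_3 = 2*4 + 3 = 11.
  i=4: a_4=2, p_4 = 2*58 + 21 = 137, q_4 = 2*11 + 4 = 26.
q_4 = 26 > 11, so the last convergent with denominator <= 11 is p_3/q_3 = 58/11.
The closest fraction with denominator <= 11 is either p_3/q_3 or the intermediate fraction (k*p_3 + p_2)/(k*q_3 + q_2) with the largest k >= 1 whose denominator stays <= 11; these approach x as k grows, and every other convergent or intermediate fraction in range is farther away.
Largest k: floor((11 - q_2)/q_3) = floor((11 - 4)/11) = 0.
Since k = 0, no intermediate fraction beyond p_3/q_3 has denominator <= 11, so the convergent 58/11 is the closest (its error is |137*11 - 58*26|/(26*11) = 1/286).

58/11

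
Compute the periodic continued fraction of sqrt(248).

Write x_i = (sqrt(248) + m_i)/d_i with (m_0, d_0) = (0, 1). a_0 = floor(sqrt(248)) = 15, since 15^2 = 225 <= 248 < 256 = 16^2.
Iterate m_{i+1} = d_i*a_i - m_i, d_{i+1} = (248 - m_{i+1}^2)/d_i, a_{i+1} = floor((a_0 + m_{i+1})/d_{i+1}):
  m_1 = 1*15 - 0 = 15, d_1 = (248 - 15^2)/1 = 23/1 = 23, a_1 = floor((15 + 15)/23) = 1.
  m_2 = 23*1 - 15 = 8, d_2 = (248 - 8^2)/23 = 184/23 = 8, a_2 = floor((15 + 8)/8) = 2.
  m_3 = 8*2 - 8 = 8, d_3 = (248 - 8^2)/8 = 184/8 = 23, a_3 = floor((15 + 8)/23) = 1.
  m_4 = 23*1 - 8 = 15, d_4 = (248 - 15^2)/23 = 23/23 = 1, a_4 = floor((15 + 15)/1) = 30.
  m_5 = 1*30 - 15 = 15, d_5 = (248 - 15^2)/1 = 23/1 = 23: (m_5, d_5) = (m_1, d_1) = (15, 23), so from here the quotients repeat a_1, ..., a_4; the period length is 4.
Hence the expansion of sqrt(248) is a_0 = 15 followed by the repeating block 1, 2, 1, 30 (period 4).

[15; (1, 2, 1, 30)]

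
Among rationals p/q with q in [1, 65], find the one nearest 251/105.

153/64

Expand x = 251/105 as a continued fraction with the Euclidean algorithm:
  251 = 2*105 + 41, so a_0 = 2.
  105 = 2*41 + 23, so a_1 = 2.
  41 = 1*23 + 18, so a_2 = 1.
  23 = 1*18 + 5, so a_3 = 1.
  18 = 3*5 + 3, so a_4 = 3.
  5 = 1*3 + 2, so a_5 = 1.
  3 = 1*2 + 1, so a_6 = 1.
  2 = 2*1 + 0, so a_7 = 2.
so x = [2; 2, 1, 1, 3, 1, 1, 2].
Convergents (p_i = a_i*p_{i-1} + p_{i-2}, q_i = a_i*q_{i-1} + q_{i-2} with p_{-2}=0, p_{-1}=1, q_{-2}=1, q_{-1}=0), until the denominator exceeds 65:
  i=0: a_0=2, p_0 = 2*1 + 0 = 2, q_0 = 2*0 + 1 = 1.
  i=1: a_1=2, p_1 = 2*2 + 1 = 5, q_1 = 2*1 + 0 = 2.
  i=2: a_2=1, p_2 = 1*5 + 2 = 7, q_2 = 1*2 + 1 = 3.
  i=3: a_3=1, p_3 = 1*7 + 5 = 12, q_3 = 1*3 + 2 = 5.
  i=4: a_4=3, p_4 = 3*12 + 7 = 43, q_4 = 3*5 + 3 = 18.
  i=5: a_5=1, p_5 = 1*43 + 12 = 55, q_5 = 1*18 + 5 = 23.
  i=6: a_6=1, p_6 = 1*55 + 43 = 98, q_6 = 1*23 + 18 = 41.
  i=7: a_7=2, p_7 = 2*98 + 55 = 251, q_7 = 2*41 + 23 = 105.
q_7 = 105 > 65, so the last convergent with denominator <= 65 is p_6/q_6 = 98/41.
The closest fraction with denominator <= 65 is either p_6/q_6 or the intermediate fraction (k*p_6 + p_5)/(k*q_6 + q_5) with the largest k >= 1 whose denominator stays <= 65; these approach x as k grows, and every other convergent or intermediate fraction in range is farther away.
Largest k: floor((65 - q_5)/q_6) = floor((65 - 23)/41) = 1.
That gives (1*98 + 55)/(1*41 + 23) = 153/64.
Compare the errors: |x - 98/41| = |251*41 - 98*105|/(105*41) = 1/4305, and |x - 153/64| = |251*64 - 153*105|/(105*64) = 1/6720.
Cross-multiplying, 1*4305 = 4305 < 6720 = 1*6720, so 1/6720 is smaller: the intermediate fraction 153/64 is closer to x than 98/41.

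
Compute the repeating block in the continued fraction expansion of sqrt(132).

[11; (2, 22)]

Write x_i = (sqrt(132) + m_i)/d_i with (m_0, d_0) = (0, 1). a_0 = floor(sqrt(132)) = 11, since 11^2 = 121 <= 132 < 144 = 12^2.
Iterate m_{i+1} = d_i*a_i - m_i, d_{i+1} = (132 - m_{i+1}^2)/d_i, a_{i+1} = floor((a_0 + m_{i+1})/d_{i+1}):
  m_1 = 1*11 - 0 = 11, d_1 = (132 - 11^2)/1 = 11/1 = 11, a_1 = floor((11 + 11)/11) = 2.
  m_2 = 11*2 - 11 = 11, d_2 = (132 - 11^2)/11 = 11/11 = 1, a_2 = floor((11 + 11)/1) = 22.
  m_3 = 1*22 - 11 = 11, d_3 = (132 - 11^2)/1 = 11/1 = 11: (m_3, d_3) = (m_1, d_1) = (11, 11), so from here the quotients repeat a_1, a_2; the period length is 2.
Hence the expansion of sqrt(132) is a_0 = 11 followed by the repeating block 2, 22 (period 2).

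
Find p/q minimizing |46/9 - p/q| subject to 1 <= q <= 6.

Expand x = 46/9 as a continued fraction with the Euclidean algorithm:
  46 = 5*9 + 1, so a_0 = 5.
  9 = 9*1 + 0, so a_1 = 9.
so x = [5; 9].
Convergents (p_i = a_i*p_{i-1} + p_{i-2}, q_i = a_i*q_{i-1} + q_{i-2} with p_{-2}=0, p_{-1}=1, q_{-2}=1, q_{-1}=0), until the denominator exceeds 6:
  i=0: a_0=5, p_0 = 5*1 + 0 = 5, q_0 = 5*0 + 1 = 1.
  i=1: a_1=9, p_1 = 9*5 + 1 = 46, q_1 = 9*1 + 0 = 9.
q_1 = 9 > 6, so the last convergent with denominator <= 6 is p_0/q_0 = 5/1.
The closest fraction with denominator <= 6 is either p_0/q_0 or the intermediate fraction (k*p_0 + p_{-1})/(k*q_0 + q_{-1}) with the largest k >= 1 whose denominator stays <= 6; these approach x as k grows, and every other convergent or intermediate fraction in range is farther away.
Largest k: floor((6 - q_{-1})/q_0) = floor((6 - 0)/1) = 6 (using the seeds p_{-1} = 1, q_{-1} = 0).
That gives (6*5 + 1)/(6*1 + 0) = 31/6.
Compare the errors: |x - 5/1| = |46*1 - 5*9|/(9*1) = 1/9, and |x - 31/6| = |46*6 - 31*9|/(9*6) = 3/54.
Cross-multiplying, 3*9 = 27 < 54 = 1*54, so 3/54 is smaller: the intermediate fraction 31/6 is closer to x than 5/1.

31/6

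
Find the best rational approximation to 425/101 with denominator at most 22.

Expand x = 425/101 as a continued fraction with the Euclidean algorithm:
  425 = 4*101 + 21, so a_0 = 4.
  101 = 4*21 + 17, so a_1 = 4.
  21 = 1*17 + 4, so a_2 = 1.
  17 = 4*4 + 1, so a_3 = 4.
  4 = 4*1 + 0, so a_4 = 4.
so x = [4; 4, 1, 4, 4].
Convergents (p_i = a_i*p_{i-1} + p_{i-2}, q_i = a_i*q_{i-1} + q_{i-2} with p_{-2}=0, p_{-1}=1, q_{-2}=1, q_{-1}=0), until the denominator exceeds 22:
  i=0: a_0=4, p_0 = 4*1 + 0 = 4, q_0 = 4*0 + 1 = 1.
  i=1: a_1=4, p_1 = 4*4 + 1 = 17, q_1 = 4*1 + 0 = 4.
  i=2: a_2=1, p_2 = 1*17 + 4 = 21, q_2 = 1*4 + 1 = 5.
  i=3: a_3=4, p_3 = 4*21 + 17 = 101, q_3 = 4*5 + 4 = 24.
q_3 = 24 > 22, so the last convergent with denominator <= 22 is p_2/q_2 = 21/5.
The closest fraction with denominator <= 22 is either p_2/q_2 or the intermediate fraction (k*p_2 + p_1)/(k*q_2 + q_1) with the largest k >= 1 whose denominator stays <= 22; these approach x as k grows, and every other convergent or intermediate fraction in range is farther away.
Largest k: floor((22 - q_1)/q_2) = floor((22 - 4)/5) = 3.
That gives (3*21 + 17)/(3*5 + 4) = 80/19.
Compare the errors: |x - 21/5| = |425*5 - 21*101|/(101*5) = 4/505, and |x - 80/19| = |425*19 - 80*101|/(101*19) = 5/1919.
Cross-multiplying, 5*505 = 2525 < 7676 = 4*1919, so 5/1919 is smaller: the intermediate fraction 80/19 is closer to x than 21/5.

80/19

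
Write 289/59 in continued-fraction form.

[4; 1, 8, 1, 5]

Run the Euclidean algorithm on 289 and 59; the successive quotients are the partial quotients a_0, a_1, ... (each step inverts the fractional part left over by the previous one):
  289 = 4*59 + 53, so a_0 = 4.
  59 = 1*53 + 6, so a_1 = 1.
  53 = 8*6 + 5, so a_2 = 8.
  6 = 1*5 + 1, so a_3 = 1.
  5 = 5*1 + 0, so a_4 = 5.
The remainder reaches 0 after 5 divisions, so the expansion has 5 partial quotients, read off in order.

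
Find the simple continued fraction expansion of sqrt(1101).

[33; (5, 1, 1, 16, 22, 16, 1, 1, 5, 66)]

Write x_i = (sqrt(1101) + m_i)/d_i with (m_0, d_0) = (0, 1). a_0 = floor(sqrt(1101)) = 33, since 33^2 = 1089 <= 1101 < 1156 = 34^2.
Iterate m_{i+1} = d_i*a_i - m_i, d_{i+1} = (1101 - m_{i+1}^2)/d_i, a_{i+1} = floor((a_0 + m_{i+1})/d_{i+1}):
  m_1 = 1*33 - 0 = 33, d_1 = (1101 - 33^2)/1 = 12/1 = 12, a_1 = floor((33 + 33)/12) = 5.
  m_2 = 12*5 - 33 = 27, d_2 = (1101 - 27^2)/12 = 372/12 = 31, a_2 = floor((33 + 27)/31) = 1.
  m_3 = 31*1 - 27 = 4, d_3 = (1101 - 4^2)/31 = 1085/31 = 35, a_3 = floor((33 + 4)/35) = 1.
  m_4 = 35*1 - 4 = 31, d_4 = (1101 - 31^2)/35 = 140/35 = 4, a_4 = floor((33 + 31)/4) = 16.
  m_5 = 4*16 - 31 = 33, d_5 = (1101 - 33^2)/4 = 12/4 = 3, a_5 = floor((33 + 33)/3) = 22.
  m_6 = 3*22 - 33 = 33, d_6 = (1101 - 33^2)/3 = 12/3 = 4, a_6 = floor((33 + 33)/4) = 16.
  m_7 = 4*16 - 33 = 31, d_7 = (1101 - 31^2)/4 = 140/4 = 35, a_7 = floor((33 + 31)/35) = 1.
  m_8 = 35*1 - 31 = 4, d_8 = (1101 - 4^2)/35 = 1085/35 = 31, a_8 = floor((33 + 4)/31) = 1.
  m_9 = 31*1 - 4 = 27, d_9 = (1101 - 27^2)/31 = 372/31 = 12, a_9 = floor((33 + 27)/12) = 5.
  m_10 = 12*5 - 27 = 33, d_10 = (1101 - 33^2)/12 = 12/12 = 1, a_10 = floor((33 + 33)/1) = 66.
  m_11 = 1*66 - 33 = 33, d_11 = (1101 - 33^2)/1 = 12/1 = 12: (m_11, d_11) = (m_1, d_1) = (33, 12), so from here the quotients repeat a_1, ..., a_10; the period length is 10.
Hence the expansion of sqrt(1101) is a_0 = 33 followed by the repeating block 5, 1, 1, 16, 22, 16, 1, 1, 5, 66 (period 10).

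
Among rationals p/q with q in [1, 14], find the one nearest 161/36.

Expand x = 161/36 as a continued fraction with the Euclidean algorithm:
  161 = 4*36 + 17, so a_0 = 4.
  36 = 2*17 + 2, so a_1 = 2.
  17 = 8*2 + 1, so a_2 = 8.
  2 = 2*1 + 0, so a_3 = 2.
so x = [4; 2, 8, 2].
Convergents (p_i = a_i*p_{i-1} + p_{i-2}, q_i = a_i*q_{i-1} + q_{i-2} with p_{-2}=0, p_{-1}=1, q_{-2}=1, q_{-1}=0), until the denominator exceeds 14:
  i=0: a_0=4, p_0 = 4*1 + 0 = 4, q_0 = 4*0 + 1 = 1.
  i=1: a_1=2, p_1 = 2*4 + 1 = 9, q_1 = 2*1 + 0 = 2.
  i=2: a_2=8, p_2 = 8*9 + 4 = 76, q_2 = 8*2 + 1 = 17.
q_2 = 17 > 14, so the last convergent with denominator <= 14 is p_1/q_1 = 9/2.
The closest fraction with denominator <= 14 is either p_1/q_1 or the intermediate fraction (k*p_1 + p_0)/(k*q_1 + q_0) with the largest k >= 1 whose denominator stays <= 14; these approach x as k grows, and every other convergent or intermediate fraction in range is farther away.
Largest k: floor((14 - q_0)/q_1) = floor((14 - 1)/2) = 6.
That gives (6*9 + 4)/(6*2 + 1) = 58/13.
Compare the errors: |x - 9/2| = |161*2 - 9*36|/(36*2) = 2/72, and |x - 58/13| = |161*13 - 58*36|/(36*13) = 5/468.
Cross-multiplying, 5*72 = 360 < 936 = 2*468, so 5/468 is smaller: the intermediate fraction 58/13 is closer to x than 9/2.

58/13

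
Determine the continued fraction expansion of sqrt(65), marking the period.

[8; (16)]

Write x_i = (sqrt(65) + m_i)/d_i with (m_0, d_0) = (0, 1). a_0 = floor(sqrt(65)) = 8, since 8^2 = 64 <= 65 < 81 = 9^2.
Iterate m_{i+1} = d_i*a_i - m_i, d_{i+1} = (65 - m_{i+1}^2)/d_i, a_{i+1} = floor((a_0 + m_{i+1})/d_{i+1}):
  m_1 = 1*8 - 0 = 8, d_1 = (65 - 8^2)/1 = 1/1 = 1, a_1 = floor((8 + 8)/1) = 16.
  m_2 = 1*16 - 8 = 8, d_2 = (65 - 8^2)/1 = 1/1 = 1: (m_2, d_2) = (m_1, d_1) = (8, 1), so from here the quotient a_1 repeats; the period length is 1.
Hence the expansion of sqrt(65) is a_0 = 8 followed by the repeating block 16 (period 1).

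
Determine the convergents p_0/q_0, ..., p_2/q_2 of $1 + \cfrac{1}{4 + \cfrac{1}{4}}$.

Using the convergent recurrence p_i = a_i*p_{i-1} + p_{i-2}, q_i = a_i*q_{i-1} + q_{i-2} with p_{-2}=0, p_{-1}=1, q_{-2}=1, q_{-1}=0:
  i=0: a_0=1, p_0 = 1*1 + 0 = 1, q_0 = 1*0 + 1 = 1.
  i=1: a_1=4, p_1 = 4*1 + 1 = 5, q_1 = 4*1 + 0 = 4.
  i=2: a_2=4, p_2 = 4*5 + 1 = 21, q_2 = 4*4 + 1 = 17.

1/1, 5/4, 21/17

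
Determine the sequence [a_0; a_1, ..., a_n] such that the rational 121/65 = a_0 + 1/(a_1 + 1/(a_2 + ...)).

Run the Euclidean algorithm on 121 and 65; the successive quotients are the partial quotients a_0, a_1, ... (each step inverts the fractional part left over by the previous one):
  121 = 1*65 + 56, so a_0 = 1.
  65 = 1*56 + 9, so a_1 = 1.
  56 = 6*9 + 2, so a_2 = 6.
  9 = 4*2 + 1, so a_3 = 4.
  2 = 2*1 + 0, so a_4 = 2.
The remainder reaches 0 after 5 divisions, so the expansion has 5 partial quotients, read off in order.

[1; 1, 6, 4, 2]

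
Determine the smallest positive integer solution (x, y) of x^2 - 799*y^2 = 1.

(x, y) = (424, 15)

First expand sqrt(799) as a continued fraction. With x_i = (sqrt(799) + m_i)/d_i and (m_0, d_0) = (0, 1): a_0 = floor(sqrt(799)) = 28, since 28^2 = 784 <= 799 < 841 = 29^2.
Iterate m_{i+1} = d_i*a_i - m_i, d_{i+1} = (799 - m_{i+1}^2)/d_i, a_{i+1} = floor((a_0 + m_{i+1})/d_{i+1}):
  m_1 = 1*28 - 0 = 28, d_1 = (799 - 28^2)/1 = 15/1 = 15, a_1 = floor((28 + 28)/15) = 3.
  m_2 = 15*3 - 28 = 17, d_2 = (799 - 17^2)/15 = 510/15 = 34, a_2 = floor((28 + 17)/34) = 1.
  m_3 = 34*1 - 17 = 17, d_3 = (799 - 17^2)/34 = 510/34 = 15, a_3 = floor((28 + 17)/15) = 3.
  m_4 = 15*3 - 17 = 28, d_4 = (799 - 28^2)/15 = 15/15 = 1, a_4 = floor((28 + 28)/1) = 56.
  m_5 = 1*56 - 28 = 28, d_5 = (799 - 28^2)/1 = 15/1 = 15: (m_5, d_5) = (m_1, d_1) = (28, 15), so from here the quotients repeat a_1, ..., a_4; the period length is 4.
So sqrt(799) = [28; (3, 1, 3, 56)] with period length k = 4.
k is even, so the fundamental solution of x^2 - 799y^2 = 1 is (p_{k-1}, q_{k-1}) = (p_3, q_3); compute convergents through index 3.
Convergents (p_i = a_i*p_{i-1} + p_{i-2}, q_i = a_i*q_{i-1} + q_{i-2} with p_{-2}=0, p_{-1}=1, q_{-2}=1, q_{-1}=0):
  i=0: a_0=28, p_0 = 28*1 + 0 = 28, q_0 = 28*0 + 1 = 1.
  i=1: a_1=3, p_1 = 3*28 + 1 = 85, q_1 = 3*1 + 0 = 3.
  i=2: a_2=1, p_2 = 1*85 + 28 = 113, q_2 = 1*3 + 1 = 4.
  i=3: a_3=3, p_3 = 3*113 + 85 = 424, q_3 = 3*4 + 3 = 15.
Check: 424^2 - 799*15^2 = 179776 - 179775 = 1, so (x, y) = (424, 15) solves the equation, and by the theorem it is the least positive solution.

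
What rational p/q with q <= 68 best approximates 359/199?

Expand x = 359/199 as a continued fraction with the Euclidean algorithm:
  359 = 1*199 + 160, so a_0 = 1.
  199 = 1*160 + 39, so a_1 = 1.
  160 = 4*39 + 4, so a_2 = 4.
  39 = 9*4 + 3, so a_3 = 9.
  4 = 1*3 + 1, so a_4 = 1.
  3 = 3*1 + 0, so a_5 = 3.
so x = [1; 1, 4, 9, 1, 3].
Convergents (p_i = a_i*p_{i-1} + p_{i-2}, q_i = a_i*q_{i-1} + q_{i-2} with p_{-2}=0, p_{-1}=1, q_{-2}=1, q_{-1}=0), until the denominator exceeds 68:
  i=0: a_0=1, p_0 = 1*1 + 0 = 1, q_0 = 1*0 + 1 = 1.
  i=1: a_1=1, p_1 = 1*1 + 1 = 2, q_1 = 1*1 + 0 = 1.
  i=2: a_2=4, p_2 = 4*2 + 1 = 9, q_2 = 4*1 + 1 = 5.
  i=3: a_3=9, p_3 = 9*9 + 2 = 83, q_3 = 9*5 + 1 = 46.
  i=4: a_4=1, p_4 = 1*83 + 9 = 92, q_4 = 1*46 + 5 = 51.
  i=5: a_5=3, p_5 = 3*92 + 83 = 359, q_5 = 3*51 + 46 = 199.
q_5 = 199 > 68, so the last convergent with denominator <= 68 is p_4/q_4 = 92/51.
The closest fraction with denominator <= 68 is either p_4/q_4 or the intermediate fraction (k*p_4 + p_3)/(k*q_4 + q_3) with the largest k >= 1 whose denominator stays <= 68; these approach x as k grows, and every other convergent or intermediate fraction in range is farther away.
Largest k: floor((68 - q_3)/q_4) = floor((68 - 46)/51) = 0.
Since k = 0, no intermediate fraction beyond p_4/q_4 has denominator <= 68, so the convergent 92/51 is the closest (its error is |359*51 - 92*199|/(199*51) = 1/10149).

92/51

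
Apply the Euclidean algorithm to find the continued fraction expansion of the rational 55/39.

Run the Euclidean algorithm on 55 and 39; the successive quotients are the partial quotients a_0, a_1, ... (each step inverts the fractional part left over by the previous one):
  55 = 1*39 + 16, so a_0 = 1.
  39 = 2*16 + 7, so a_1 = 2.
  16 = 2*7 + 2, so a_2 = 2.
  7 = 3*2 + 1, so a_3 = 3.
  2 = 2*1 + 0, so a_4 = 2.
The remainder reaches 0 after 5 divisions, so the expansion has 5 partial quotients, read off in order.

[1; 2, 2, 3, 2]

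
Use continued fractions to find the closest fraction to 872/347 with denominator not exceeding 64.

Expand x = 872/347 as a continued fraction with the Euclidean algorithm:
  872 = 2*347 + 178, so a_0 = 2.
  347 = 1*178 + 169, so a_1 = 1.
  178 = 1*169 + 9, so a_2 = 1.
  169 = 18*9 + 7, so a_3 = 18.
  9 = 1*7 + 2, so a_4 = 1.
  7 = 3*2 + 1, so a_5 = 3.
  2 = 2*1 + 0, so a_6 = 2.
so x = [2; 1, 1, 18, 1, 3, 2].
Convergents (p_i = a_i*p_{i-1} + p_{i-2}, q_i = a_i*q_{i-1} + q_{i-2} with p_{-2}=0, p_{-1}=1, q_{-2}=1, q_{-1}=0), until the denominator exceeds 64:
  i=0: a_0=2, p_0 = 2*1 + 0 = 2, q_0 = 2*0 + 1 = 1.
  i=1: a_1=1, p_1 = 1*2 + 1 = 3, q_1 = 1*1 + 0 = 1.
  i=2: a_2=1, p_2 = 1*3 + 2 = 5, q_2 = 1*1 + 1 = 2.
  i=3: a_3=18, p_3 = 18*5 + 3 = 93, q_3 = 18*2 + 1 = 37.
  i=4: a_4=1, p_4 = 1*93 + 5 = 98, q_4 = 1*37 + 2 = 39.
  i=5: a_5=3, p_5 = 3*98 + 93 = 387, q_5 = 3*39 + 37 = 154.
q_5 = 154 > 64, so the last convergent with denominator <= 64 is p_4/q_4 = 98/39.
The closest fraction with denominator <= 64 is either p_4/q_4 or the intermediate fraction (k*p_4 + p_3)/(k*q_4 + q_3) with the largest k >= 1 whose denominator stays <= 64; these approach x as k grows, and every other convergent or intermediate fraction in range is farther away.
Largest k: floor((64 - q_3)/q_4) = floor((64 - 37)/39) = 0.
Since k = 0, no intermediate fraction beyond p_4/q_4 has denominator <= 64, so the convergent 98/39 is the closest (its error is |872*39 - 98*347|/(347*39) = 2/13533).

98/39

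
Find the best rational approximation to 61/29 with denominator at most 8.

Expand x = 61/29 as a continued fraction with the Euclidean algorithm:
  61 = 2*29 + 3, so a_0 = 2.
  29 = 9*3 + 2, so a_1 = 9.
  3 = 1*2 + 1, so a_2 = 1.
  2 = 2*1 + 0, so a_3 = 2.
so x = [2; 9, 1, 2].
Convergents (p_i = a_i*p_{i-1} + p_{i-2}, q_i = a_i*q_{i-1} + q_{i-2} with p_{-2}=0, p_{-1}=1, q_{-2}=1, q_{-1}=0), until the denominator exceeds 8:
  i=0: a_0=2, p_0 = 2*1 + 0 = 2, q_0 = 2*0 + 1 = 1.
  i=1: a_1=9, p_1 = 9*2 + 1 = 19, q_1 = 9*1 + 0 = 9.
q_1 = 9 > 8, so the last convergent with denominator <= 8 is p_0/q_0 = 2/1.
The closest fraction with denominator <= 8 is either p_0/q_0 or the intermediate fraction (k*p_0 + p_{-1})/(k*q_0 + q_{-1}) with the largest k >= 1 whose denominator stays <= 8; these approach x as k grows, and every other convergent or intermediate fraction in range is farther away.
Largest k: floor((8 - q_{-1})/q_0) = floor((8 - 0)/1) = 8 (using the seeds p_{-1} = 1, q_{-1} = 0).
That gives (8*2 + 1)/(8*1 + 0) = 17/8.
Compare the errors: |x - 2/1| = |61*1 - 2*29|/(29*1) = 3/29, and |x - 17/8| = |61*8 - 17*29|/(29*8) = 5/232.
Cross-multiplying, 5*29 = 145 < 696 = 3*232, so 5/232 is smaller: the intermediate fraction 17/8 is closer to x than 2/1.

17/8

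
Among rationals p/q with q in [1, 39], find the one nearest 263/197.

Expand x = 263/197 as a continued fraction with the Euclidean algorithm:
  263 = 1*197 + 66, so a_0 = 1.
  197 = 2*66 + 65, so a_1 = 2.
  66 = 1*65 + 1, so a_2 = 1.
  65 = 65*1 + 0, so a_3 = 65.
so x = [1; 2, 1, 65].
Convergents (p_i = a_i*p_{i-1} + p_{i-2}, q_i = a_i*q_{i-1} + q_{i-2} with p_{-2}=0, p_{-1}=1, q_{-2}=1, q_{-1}=0), until the denominator exceeds 39:
  i=0: a_0=1, p_0 = 1*1 + 0 = 1, q_0 = 1*0 + 1 = 1.
  i=1: a_1=2, p_1 = 2*1 + 1 = 3, q_1 = 2*1 + 0 = 2.
  i=2: a_2=1, p_2 = 1*3 + 1 = 4, q_2 = 1*2 + 1 = 3.
  i=3: a_3=65, p_3 = 65*4 + 3 = 263, q_3 = 65*3 + 2 = 197.
q_3 = 197 > 39, so the last convergent with denominator <= 39 is p_2/q_2 = 4/3.
The closest fraction with denominator <= 39 is either p_2/q_2 or the intermediate fraction (k*p_2 + p_1)/(k*q_2 + q_1) with the largest k >= 1 whose denominator stays <= 39; these approach x as k grows, and every other convergent or intermediate fraction in range is farther away.
Largest k: floor((39 - q_1)/q_2) = floor((39 - 2)/3) = 12.
That gives (12*4 + 3)/(12*3 + 2) = 51/38.
Compare the errors: |x - 4/3| = |263*3 - 4*197|/(197*3) = 1/591, and |x - 51/38| = |263*38 - 51*197|/(197*38) = 53/7486.
Cross-multiplying, 1*7486 = 7486 < 31323 = 53*591, so 1/591 is smaller: the convergent 4/3 is closer to x than 51/38.

4/3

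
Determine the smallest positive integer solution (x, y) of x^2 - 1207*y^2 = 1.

(x, y) = (1159928, 33387)

First expand sqrt(1207) as a continued fraction. With x_i = (sqrt(1207) + m_i)/d_i and (m_0, d_0) = (0, 1): a_0 = floor(sqrt(1207)) = 34, since 34^2 = 1156 <= 1207 < 1225 = 35^2.
Iterate m_{i+1} = d_i*a_i - m_i, d_{i+1} = (1207 - m_{i+1}^2)/d_i, a_{i+1} = floor((a_0 + m_{i+1})/d_{i+1}):
  m_1 = 1*34 - 0 = 34, d_1 = (1207 - 34^2)/1 = 51/1 = 51, a_1 = floor((34 + 34)/51) = 1.
  m_2 = 51*1 - 34 = 17, d_2 = (1207 - 17^2)/51 = 918/51 = 18, a_2 = floor((34 + 17)/18) = 2.
  m_3 = 18*2 - 17 = 19, d_3 = (1207 - 19^2)/18 = 846/18 = 47, a_3 = floor((34 + 19)/47) = 1.
  m_4 = 47*1 - 19 = 28, d_4 = (1207 - 28^2)/47 = 423/47 = 9, a_4 = floor((34 + 28)/9) = 6.
  m_5 = 9*6 - 28 = 26, d_5 = (1207 - 26^2)/9 = 531/9 = 59, a_5 = floor((34 + 26)/59) = 1.
  m_6 = 59*1 - 26 = 33, d_6 = (1207 - 33^2)/59 = 118/59 = 2, a_6 = floor((34 + 33)/2) = 33.
  m_7 = 2*33 - 33 = 33, d_7 = (1207 - 33^2)/2 = 118/2 = 59, a_7 = floor((34 + 33)/59) = 1.
  m_8 = 59*1 - 33 = 26, d_8 = (1207 - 26^2)/59 = 531/59 = 9, a_8 = floor((34 + 26)/9) = 6.
  m_9 = 9*6 - 26 = 28, d_9 = (1207 - 28^2)/9 = 423/9 = 47, a_9 = floor((34 + 28)/47) = 1.
  m_10 = 47*1 - 28 = 19, d_10 = (1207 - 19^2)/47 = 846/47 = 18, a_10 = floor((34 + 19)/18) = 2.
  m_11 = 18*2 - 19 = 17, d_11 = (1207 - 17^2)/18 = 918/18 = 51, a_11 = floor((34 + 17)/51) = 1.
  m_12 = 51*1 - 17 = 34, d_12 = (1207 - 34^2)/51 = 51/51 = 1, a_12 = floor((34 + 34)/1) = 68.
  m_13 = 1*68 - 34 = 34, d_13 = (1207 - 34^2)/1 = 51/1 = 51: (m_13, d_13) = (m_1, d_1) = (34, 51), so from here the quotients repeat a_1, ..., a_12; the period length is 12.
So sqrt(1207) = [34; (1, 2, 1, 6, 1, 33, 1, 6, 1, 2, 1, 68)] with period length k = 12.
k is even, so the fundamental solution of x^2 - 1207y^2 = 1 is (p_{k-1}, q_{k-1}) = (p_11, q_11); compute convergents through index 11.
Convergents (p_i = a_i*p_{i-1} + p_{i-2}, q_i = a_i*q_{i-1} + q_{i-2} with p_{-2}=0, p_{-1}=1, q_{-2}=1, q_{-1}=0):
  i=0: a_0=34, p_0 = 34*1 + 0 = 34, q_0 = 34*0 + 1 = 1.
  i=1: a_1=1, p_1 = 1*34 + 1 = 35, q_1 = 1*1 + 0 = 1.
  i=2: a_2=2, p_2 = 2*35 + 34 = 104, q_2 = 2*1 + 1 = 3.
  i=3: a_3=1, p_3 = 1*104 + 35 = 139, q_3 = 1*3 + 1 = 4.
  i=4: a_4=6, p_4 = 6*139 + 104 = 938, q_4 = 6*4 + 3 = 27.
  i=5: a_5=1, p_5 = 1*938 + 139 = 1077, q_5 = 1*27 + 4 = 31.
  i=6: a_6=33, p_6 = 33*1077 + 938 = 36479, q_6 = 33*31 + 27 = 1050.
  i=7: a_7=1, p_7 = 1*36479 + 1077 = 37556, q_7 = 1*1050 + 31 = 1081.
  i=8: a_8=6, p_8 = 6*37556 + 36479 = 261815, q_8 = 6*1081 + 1050 = 7536.
  i=9: a_9=1, p_9 = 1*261815 + 37556 = 299371, q_9 = 1*7536 + 1081 = 8617.
  i=10: a_10=2, p_10 = 2*299371 + 261815 = 860557, q_10 = 2*8617 + 7536 = 24770.
  i=11: a_11=1, p_11 = 1*860557 + 299371 = 1159928, q_11 = 1*24770 + 8617 = 33387.
Check: 1159928^2 - 1207*33387^2 = 1345432965184 - 1345432965183 = 1, so (x, y) = (1159928, 33387) solves the equation, and by the theorem it is the least positive solution.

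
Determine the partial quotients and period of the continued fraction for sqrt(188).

[13; (1, 2, 2, 6, 2, 2, 1, 26)]

Write x_i = (sqrt(188) + m_i)/d_i with (m_0, d_0) = (0, 1). a_0 = floor(sqrt(188)) = 13, since 13^2 = 169 <= 188 < 196 = 14^2.
Iterate m_{i+1} = d_i*a_i - m_i, d_{i+1} = (188 - m_{i+1}^2)/d_i, a_{i+1} = floor((a_0 + m_{i+1})/d_{i+1}):
  m_1 = 1*13 - 0 = 13, d_1 = (188 - 13^2)/1 = 19/1 = 19, a_1 = floor((13 + 13)/19) = 1.
  m_2 = 19*1 - 13 = 6, d_2 = (188 - 6^2)/19 = 152/19 = 8, a_2 = floor((13 + 6)/8) = 2.
  m_3 = 8*2 - 6 = 10, d_3 = (188 - 10^2)/8 = 88/8 = 11, a_3 = floor((13 + 10)/11) = 2.
  m_4 = 11*2 - 10 = 12, d_4 = (188 - 12^2)/11 = 44/11 = 4, a_4 = floor((13 + 12)/4) = 6.
  m_5 = 4*6 - 12 = 12, d_5 = (188 - 12^2)/4 = 44/4 = 11, a_5 = floor((13 + 12)/11) = 2.
  m_6 = 11*2 - 12 = 10, d_6 = (188 - 10^2)/11 = 88/11 = 8, a_6 = floor((13 + 10)/8) = 2.
  m_7 = 8*2 - 10 = 6, d_7 = (188 - 6^2)/8 = 152/8 = 19, a_7 = floor((13 + 6)/19) = 1.
  m_8 = 19*1 - 6 = 13, d_8 = (188 - 13^2)/19 = 19/19 = 1, a_8 = floor((13 + 13)/1) = 26.
  m_9 = 1*26 - 13 = 13, d_9 = (188 - 13^2)/1 = 19/1 = 19: (m_9, d_9) = (m_1, d_1) = (13, 19), so from here the quotients repeat a_1, ..., a_8; the period length is 8.
Hence the expansion of sqrt(188) is a_0 = 13 followed by the repeating block 1, 2, 2, 6, 2, 2, 1, 26 (period 8).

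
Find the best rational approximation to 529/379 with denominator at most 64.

Expand x = 529/379 as a continued fraction with the Euclidean algorithm:
  529 = 1*379 + 150, so a_0 = 1.
  379 = 2*150 + 79, so a_1 = 2.
  150 = 1*79 + 71, so a_2 = 1.
  79 = 1*71 + 8, so a_3 = 1.
  71 = 8*8 + 7, so a_4 = 8.
  8 = 1*7 + 1, so a_5 = 1.
  7 = 7*1 + 0, so a_6 = 7.
so x = [1; 2, 1, 1, 8, 1, 7].
Convergents (p_i = a_i*p_{i-1} + p_{i-2}, q_i = a_i*q_{i-1} + q_{i-2} with p_{-2}=0, p_{-1}=1, q_{-2}=1, q_{-1}=0), until the denominator exceeds 64:
  i=0: a_0=1, p_0 = 1*1 + 0 = 1, q_0 = 1*0 + 1 = 1.
  i=1: a_1=2, p_1 = 2*1 + 1 = 3, q_1 = 2*1 + 0 = 2.
  i=2: a_2=1, p_2 = 1*3 + 1 = 4, q_2 = 1*2 + 1 = 3.
  i=3: a_3=1, p_3 = 1*4 + 3 = 7, q_3 = 1*3 + 2 = 5.
  i=4: a_4=8, p_4 = 8*7 + 4 = 60, q_4 = 8*5 + 3 = 43.
  i=5: a_5=1, p_5 = 1*60 + 7 = 67, q_5 = 1*43 + 5 = 48.
  i=6: a_6=7, p_6 = 7*67 + 60 = 529, q_6 = 7*48 + 43 = 379.
q_6 = 379 > 64, so the last convergent with denominator <= 64 is p_5/q_5 = 67/48.
The closest fraction with denominator <= 64 is either p_5/q_5 or the intermediate fraction (k*p_5 + p_4)/(k*q_5 + q_4) with the largest k >= 1 whose denominator stays <= 64; these approach x as k grows, and every other convergent or intermediate fraction in range is farther away.
Largest k: floor((64 - q_4)/q_5) = floor((64 - 43)/48) = 0.
Since k = 0, no intermediate fraction beyond p_5/q_5 has denominator <= 64, so the convergent 67/48 is the closest (its error is |529*48 - 67*379|/(379*48) = 1/18192).

67/48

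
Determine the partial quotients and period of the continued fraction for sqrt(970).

Write x_i = (sqrt(970) + m_i)/d_i with (m_0, d_0) = (0, 1). a_0 = floor(sqrt(970)) = 31, since 31^2 = 961 <= 970 < 1024 = 32^2.
Iterate m_{i+1} = d_i*a_i - m_i, d_{i+1} = (970 - m_{i+1}^2)/d_i, a_{i+1} = floor((a_0 + m_{i+1})/d_{i+1}):
  m_1 = 1*31 - 0 = 31, d_1 = (970 - 31^2)/1 = 9/1 = 9, a_1 = floor((31 + 31)/9) = 6.
  m_2 = 9*6 - 31 = 23, d_2 = (970 - 23^2)/9 = 441/9 = 49, a_2 = floor((31 + 23)/49) = 1.
  m_3 = 49*1 - 23 = 26, d_3 = (970 - 26^2)/49 = 294/49 = 6, a_3 = floor((31 + 26)/6) = 9.
  m_4 = 6*9 - 26 = 28, d_4 = (970 - 28^2)/6 = 186/6 = 31, a_4 = floor((31 + 28)/31) = 1.
  m_5 = 31*1 - 28 = 3, d_5 = (970 - 3^2)/31 = 961/31 = 31, a_5 = floor((31 + 3)/31) = 1.
  m_6 = 31*1 - 3 = 28, d_6 = (970 - 28^2)/31 = 186/31 = 6, a_6 = floor((31 + 28)/6) = 9.
  m_7 = 6*9 - 28 = 26, d_7 = (970 - 26^2)/6 = 294/6 = 49, a_7 = floor((31 + 26)/49) = 1.
  m_8 = 49*1 - 26 = 23, d_8 = (970 - 23^2)/49 = 441/49 = 9, a_8 = floor((31 + 23)/9) = 6.
  m_9 = 9*6 - 23 = 31, d_9 = (970 - 31^2)/9 = 9/9 = 1, a_9 = floor((31 + 31)/1) = 62.
  m_10 = 1*62 - 31 = 31, d_10 = (970 - 31^2)/1 = 9/1 = 9: (m_10, d_10) = (m_1, d_1) = (31, 9), so from here the quotients repeat a_1, ..., a_9; the period length is 9.
Hence the expansion of sqrt(970) is a_0 = 31 followed by the repeating block 6, 1, 9, 1, 1, 9, 1, 6, 62 (period 9).

[31; (6, 1, 9, 1, 1, 9, 1, 6, 62)]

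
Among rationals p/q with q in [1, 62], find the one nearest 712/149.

43/9

Expand x = 712/149 as a continued fraction with the Euclidean algorithm:
  712 = 4*149 + 116, so a_0 = 4.
  149 = 1*116 + 33, so a_1 = 1.
  116 = 3*33 + 17, so a_2 = 3.
  33 = 1*17 + 16, so a_3 = 1.
  17 = 1*16 + 1, so a_4 = 1.
  16 = 16*1 + 0, so a_5 = 16.
so x = [4; 1, 3, 1, 1, 16].
Convergents (p_i = a_i*p_{i-1} + p_{i-2}, q_i = a_i*q_{i-1} + q_{i-2} with p_{-2}=0, p_{-1}=1, q_{-2}=1, q_{-1}=0), until the denominator exceeds 62:
  i=0: a_0=4, p_0 = 4*1 + 0 = 4, q_0 = 4*0 + 1 = 1.
  i=1: a_1=1, p_1 = 1*4 + 1 = 5, q_1 = 1*1 + 0 = 1.
  i=2: a_2=3, p_2 = 3*5 + 4 = 19, q_2 = 3*1 + 1 = 4.
  i=3: a_3=1, p_3 = 1*19 + 5 = 24, q_3 = 1*4 + 1 = 5.
  i=4: a_4=1, p_4 = 1*24 + 19 = 43, q_4 = 1*5 + 4 = 9.
  i=5: a_5=16, p_5 = 16*43 + 24 = 712, q_5 = 16*9 + 5 = 149.
q_5 = 149 > 62, so the last convergent with denominator <= 62 is p_4/q_4 = 43/9.
The closest fraction with denominator <= 62 is either p_4/q_4 or the intermediate fraction (k*p_4 + p_3)/(k*q_4 + q_3) with the largest k >= 1 whose denominator stays <= 62; these approach x as k grows, and every other convergent or intermediate fraction in range is farther away.
Largest k: floor((62 - q_3)/q_4) = floor((62 - 5)/9) = 6.
That gives (6*43 + 24)/(6*9 + 5) = 282/59.
Compare the errors: |x - 43/9| = |712*9 - 43*149|/(149*9) = 1/1341, and |x - 282/59| = |712*59 - 282*149|/(149*59) = 10/8791.
Cross-multiplying, 1*8791 = 8791 < 13410 = 10*1341, so 1/1341 is smaller: the convergent 43/9 is closer to x than 282/59.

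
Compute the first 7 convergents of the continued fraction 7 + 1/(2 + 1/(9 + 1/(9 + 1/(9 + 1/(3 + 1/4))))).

Using the convergent recurrence p_i = a_i*p_{i-1} + p_{i-2}, q_i = a_i*q_{i-1} + q_{i-2} with p_{-2}=0, p_{-1}=1, q_{-2}=1, q_{-1}=0:
  i=0: a_0=7, p_0 = 7*1 + 0 = 7, q_0 = 7*0 + 1 = 1.
  i=1: a_1=2, p_1 = 2*7 + 1 = 15, q_1 = 2*1 + 0 = 2.
  i=2: a_2=9, p_2 = 9*15 + 7 = 142, q_2 = 9*2 + 1 = 19.
  i=3: a_3=9, p_3 = 9*142 + 15 = 1293, q_3 = 9*19 + 2 = 173.
  i=4: a_4=9, p_4 = 9*1293 + 142 = 11779, q_4 = 9*173 + 19 = 1576.
  i=5: a_5=3, p_5 = 3*11779 + 1293 = 36630, q_5 = 3*1576 + 173 = 4901.
  i=6: a_6=4, p_6 = 4*36630 + 11779 = 158299, q_6 = 4*4901 + 1576 = 21180.

7/1, 15/2, 142/19, 1293/173, 11779/1576, 36630/4901, 158299/21180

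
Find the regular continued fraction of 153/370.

[0; 2, 2, 2, 1, 1, 3, 1, 2]

Run the Euclidean algorithm on 153 and 370; the successive quotients are the partial quotients a_0, a_1, ... (each step inverts the fractional part left over by the previous one):
  153 = 0*370 + 153, so a_0 = 0.
  370 = 2*153 + 64, so a_1 = 2.
  153 = 2*64 + 25, so a_2 = 2.
  64 = 2*25 + 14, so a_3 = 2.
  25 = 1*14 + 11, so a_4 = 1.
  14 = 1*11 + 3, so a_5 = 1.
  11 = 3*3 + 2, so a_6 = 3.
  3 = 1*2 + 1, so a_7 = 1.
  2 = 2*1 + 0, so a_8 = 2.
The remainder reaches 0 after 9 divisions, so the expansion has 9 partial quotients, read off in order.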